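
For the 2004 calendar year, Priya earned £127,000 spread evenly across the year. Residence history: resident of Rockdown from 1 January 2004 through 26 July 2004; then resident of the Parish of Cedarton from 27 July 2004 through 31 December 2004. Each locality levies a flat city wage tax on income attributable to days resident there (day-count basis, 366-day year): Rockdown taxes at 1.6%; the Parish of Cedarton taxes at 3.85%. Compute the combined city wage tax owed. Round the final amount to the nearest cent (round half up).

Rockdown, 1 January – 26 July 2004: 208 days → £127,000 × 1.6% × 208/366 = £1,154.7978
The Parish of Cedarton, 27 July – 31 December 2004: 158 days → £127,000 × 3.85% × 158/366 = £2,110.7678
Total = £3,265.5656

£3,265.57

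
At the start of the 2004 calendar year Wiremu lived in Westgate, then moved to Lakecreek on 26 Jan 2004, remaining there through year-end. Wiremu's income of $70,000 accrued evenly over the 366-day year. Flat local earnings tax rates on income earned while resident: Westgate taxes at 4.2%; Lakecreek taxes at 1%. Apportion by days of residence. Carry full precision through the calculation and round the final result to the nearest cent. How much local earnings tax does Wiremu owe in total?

Westgate, 1 Jan – 25 Jan 2004: 25 days → $70,000 × 4.2% × 25/366 = $200.8197
Lakecreek, 26 Jan – 31 Dec 2004: 341 days → $70,000 × 1% × 341/366 = $652.1858
Total = $853.0055

$853.01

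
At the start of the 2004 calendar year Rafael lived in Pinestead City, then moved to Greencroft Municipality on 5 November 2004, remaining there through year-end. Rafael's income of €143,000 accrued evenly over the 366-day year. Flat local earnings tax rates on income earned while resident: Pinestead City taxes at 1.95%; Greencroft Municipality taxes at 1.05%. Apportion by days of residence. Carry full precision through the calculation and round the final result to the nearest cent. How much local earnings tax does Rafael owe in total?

€2,588.07

Pinestead City, 1 January – 4 November 2004: 309 days → €143,000 × 1.95% × 309/366 = €2,354.2254
Greencroft Municipality, 5 November – 31 December 2004: 57 days → €143,000 × 1.05% × 57/366 = €233.8402
Total = €2,588.0656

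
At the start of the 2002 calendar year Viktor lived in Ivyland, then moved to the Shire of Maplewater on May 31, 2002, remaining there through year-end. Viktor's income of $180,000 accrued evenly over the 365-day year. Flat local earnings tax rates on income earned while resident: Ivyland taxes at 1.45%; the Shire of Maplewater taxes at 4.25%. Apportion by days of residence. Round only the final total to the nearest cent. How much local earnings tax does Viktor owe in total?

Ivyland, January 1 – May 30, 2002: 150 days → $180,000 × 1.45% × 150/365 = $1,072.6027
The Shire of Maplewater, May 31 – December 31, 2002: 215 days → $180,000 × 4.25% × 215/365 = $4,506.1644
Total = $5,578.7671

$5,578.77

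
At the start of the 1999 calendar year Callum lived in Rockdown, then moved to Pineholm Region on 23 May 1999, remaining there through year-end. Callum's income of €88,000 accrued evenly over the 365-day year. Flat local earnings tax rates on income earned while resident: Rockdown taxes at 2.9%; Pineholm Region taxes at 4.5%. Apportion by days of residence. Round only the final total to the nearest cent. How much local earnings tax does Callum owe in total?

€3,412.23

Rockdown, 1 Jan – 22 May 1999: 142 days → €88,000 × 2.9% × 142/365 = €992.8329
Pineholm Region, 23 May – 31 Dec 1999: 223 days → €88,000 × 4.5% × 223/365 = €2,419.3973
Total = €3,412.2301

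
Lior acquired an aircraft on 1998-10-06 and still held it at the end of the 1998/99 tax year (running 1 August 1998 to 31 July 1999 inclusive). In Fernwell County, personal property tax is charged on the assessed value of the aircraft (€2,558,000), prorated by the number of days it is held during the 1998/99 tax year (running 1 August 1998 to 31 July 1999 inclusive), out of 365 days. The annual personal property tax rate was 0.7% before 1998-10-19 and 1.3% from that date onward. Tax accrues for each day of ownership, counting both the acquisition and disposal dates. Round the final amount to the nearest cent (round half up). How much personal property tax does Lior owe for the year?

1998-10-06 to 1998-10-18: 13 days at 0.7% → €2,558,000 × 0.7% × 13/365 = €637.7479
1998-10-19 to 1999-07-31: 286 days at 1.3% → €2,558,000 × 1.3% × 286/365 = €26,056.5589
Total = €26,694.3068

€26,694.31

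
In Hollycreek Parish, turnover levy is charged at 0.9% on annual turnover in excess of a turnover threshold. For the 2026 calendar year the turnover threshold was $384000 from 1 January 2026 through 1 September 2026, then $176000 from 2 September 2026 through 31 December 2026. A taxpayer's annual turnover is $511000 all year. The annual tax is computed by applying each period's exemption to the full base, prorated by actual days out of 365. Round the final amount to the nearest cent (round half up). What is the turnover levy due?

1 January – 1 September 2026: 244 days, exemption $384000 → ($511000 − $384000) × 0.9% × 244/365 = $764.0877
2 September – 31 December 2026: 121 days, exemption $176000 → ($511000 − $176000) × 0.9% × 121/365 = $999.4932
Total = $1763.5808

$1763.58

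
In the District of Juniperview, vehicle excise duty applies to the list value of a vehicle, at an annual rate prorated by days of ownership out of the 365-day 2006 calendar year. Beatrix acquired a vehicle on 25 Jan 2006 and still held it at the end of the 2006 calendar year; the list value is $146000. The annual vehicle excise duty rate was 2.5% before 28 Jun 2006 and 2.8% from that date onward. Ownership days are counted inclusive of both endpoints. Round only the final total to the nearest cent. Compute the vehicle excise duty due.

$3634.40

25 Jan – 27 Jun 2006: 154 days at 2.5% → $146000 × 2.5% × 154/365 = $1540.0000
28 Jun – 31 Dec 2006: 187 days at 2.8% → $146000 × 2.8% × 187/365 = $2094.4000
Total = $3634.4000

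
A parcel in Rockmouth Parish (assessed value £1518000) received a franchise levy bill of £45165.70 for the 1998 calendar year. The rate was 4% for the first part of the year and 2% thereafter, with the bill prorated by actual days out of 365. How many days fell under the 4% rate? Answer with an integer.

178 days

Let d = days at the first rate; then 365 − d days at the second rate.
£1518000 × [4%·d + 2%·(365−d)] / 365 = £45165.70
Solving gives d = 178, so the new rate took effect on 28 June 1998.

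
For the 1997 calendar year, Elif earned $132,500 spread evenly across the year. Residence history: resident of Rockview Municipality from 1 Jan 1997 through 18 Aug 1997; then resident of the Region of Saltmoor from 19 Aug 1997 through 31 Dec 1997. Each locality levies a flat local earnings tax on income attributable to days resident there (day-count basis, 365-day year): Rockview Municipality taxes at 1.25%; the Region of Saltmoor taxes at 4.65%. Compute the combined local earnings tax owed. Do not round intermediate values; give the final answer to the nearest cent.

Rockview Municipality, 1 Jan – 18 Aug 1997: 230 days → $132,500 × 1.25% × 230/365 = $1,043.6644
The Region of Saltmoor, 19 Aug – 31 Dec 1997: 135 days → $132,500 × 4.65% × 135/365 = $2,278.8185
Total = $3,322.4829

$3,322.48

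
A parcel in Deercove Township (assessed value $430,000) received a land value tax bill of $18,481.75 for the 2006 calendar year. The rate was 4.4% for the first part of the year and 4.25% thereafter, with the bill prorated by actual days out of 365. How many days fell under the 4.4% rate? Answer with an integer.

Let d = days at the first rate; then 365 − d days at the second rate.
$430,000 × [4.4%·d + 4.25%·(365−d)] / 365 = $18,481.75
Solving gives d = 117, so the new rate took effect on 28 April 2006.

117 days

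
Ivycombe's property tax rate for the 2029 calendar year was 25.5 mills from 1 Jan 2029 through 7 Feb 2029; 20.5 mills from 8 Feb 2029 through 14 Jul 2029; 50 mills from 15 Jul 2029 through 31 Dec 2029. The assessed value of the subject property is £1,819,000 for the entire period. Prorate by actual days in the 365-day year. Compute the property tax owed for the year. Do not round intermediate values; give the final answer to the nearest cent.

£63,228.94

1 Jan – 7 Feb 2029: 38 days at 25.5 mills → £1,819,000 × 2.55% × 38/365 = £4,829.0712
8 Feb – 14 Jul 2029: 157 days at 20.5 mills → £1,819,000 × 2.05% × 157/365 = £16,039.5932
15 Jul – 31 Dec 2029: 170 days at 50 mills → £1,819,000 × 5% × 170/365 = £42,360.2740
Total = £63,228.9384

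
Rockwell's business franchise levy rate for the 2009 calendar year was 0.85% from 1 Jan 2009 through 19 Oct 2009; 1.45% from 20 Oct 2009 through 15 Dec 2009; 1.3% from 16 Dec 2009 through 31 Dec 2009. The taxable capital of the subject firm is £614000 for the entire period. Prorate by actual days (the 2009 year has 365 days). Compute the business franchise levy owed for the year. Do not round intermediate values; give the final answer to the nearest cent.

£5915.43

1 Jan – 19 Oct 2009: 292 days at 0.85% → £614000 × 0.85% × 292/365 = £4175.2000
20 Oct – 15 Dec 2009: 57 days at 1.45% → £614000 × 1.45% × 57/365 = £1390.3315
16 Dec – 31 Dec 2009: 16 days at 1.3% → £614000 × 1.3% × 16/365 = £349.8959
Total = £5915.4274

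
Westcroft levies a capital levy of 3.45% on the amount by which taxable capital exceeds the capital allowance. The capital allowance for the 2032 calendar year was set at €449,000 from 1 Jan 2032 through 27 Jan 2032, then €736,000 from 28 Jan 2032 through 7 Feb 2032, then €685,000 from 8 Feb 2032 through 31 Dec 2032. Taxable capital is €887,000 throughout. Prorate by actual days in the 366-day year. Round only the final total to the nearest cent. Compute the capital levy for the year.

€7,516.76

1 Jan – 27 Jan 2032: 27 days, exemption €449,000 → (€887,000 − €449,000) × 3.45% × 27/366 = €1,114.7459
28 Jan – 7 Feb 2032: 11 days, exemption €736,000 → (€887,000 − €736,000) × 3.45% × 11/366 = €156.5697
8 Feb – 31 Dec 2032: 328 days, exemption €685,000 → (€887,000 − €685,000) × 3.45% × 328/366 = €6,245.4426
Total = €7,516.7582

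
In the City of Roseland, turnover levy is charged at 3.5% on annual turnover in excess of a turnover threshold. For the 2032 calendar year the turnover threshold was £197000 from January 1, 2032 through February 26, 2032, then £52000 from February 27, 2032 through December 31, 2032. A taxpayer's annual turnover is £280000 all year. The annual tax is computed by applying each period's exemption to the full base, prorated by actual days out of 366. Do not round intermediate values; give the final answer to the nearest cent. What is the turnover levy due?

January 1 – February 26, 2032: 57 days, exemption £197000 → (£280000 − £197000) × 3.5% × 57/366 = £452.4180
February 27 – December 31, 2032: 309 days, exemption £52000 → (£280000 − £52000) × 3.5% × 309/366 = £6737.2131
Total = £7189.6311

£7189.63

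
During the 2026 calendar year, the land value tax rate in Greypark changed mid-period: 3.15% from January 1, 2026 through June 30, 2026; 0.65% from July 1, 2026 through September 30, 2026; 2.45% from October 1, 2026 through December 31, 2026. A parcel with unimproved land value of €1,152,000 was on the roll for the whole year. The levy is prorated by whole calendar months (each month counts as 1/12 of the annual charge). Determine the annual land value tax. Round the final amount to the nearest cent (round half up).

€27,072.00

January 1 – June 30, 2026: 6 months at 3.15% → €1,152,000 × 3.15% × 6/12 = €18,144.0000
July 1 – September 30, 2026: 3 months at 0.65% → €1,152,000 × 0.65% × 3/12 = €1,872.0000
October 1 – December 31, 2026: 3 months at 2.45% → €1,152,000 × 2.45% × 3/12 = €7,056.0000
Total = €27,072.0000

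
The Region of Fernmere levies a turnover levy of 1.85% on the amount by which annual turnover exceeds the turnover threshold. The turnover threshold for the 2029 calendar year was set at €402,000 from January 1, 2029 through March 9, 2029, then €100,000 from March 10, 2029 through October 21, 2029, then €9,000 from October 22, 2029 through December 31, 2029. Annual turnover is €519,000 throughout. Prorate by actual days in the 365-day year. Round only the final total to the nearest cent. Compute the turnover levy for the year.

January 1 – March 9, 2029: 68 days, exemption €402,000 → (€519,000 − €402,000) × 1.85% × 68/365 = €403.2493
March 10 – October 21, 2029: 226 days, exemption €100,000 → (€519,000 − €100,000) × 1.85% × 226/365 = €4,799.5589
October 22 – December 31, 2029: 71 days, exemption €9,000 → (€519,000 − €9,000) × 1.85% × 71/365 = €1,835.3014
Total = €7,038.1096

€7,038.11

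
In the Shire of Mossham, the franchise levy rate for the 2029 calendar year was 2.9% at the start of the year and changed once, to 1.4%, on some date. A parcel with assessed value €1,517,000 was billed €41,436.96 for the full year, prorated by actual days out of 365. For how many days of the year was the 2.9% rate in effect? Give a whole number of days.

324 days

Let d = days at the first rate; then 365 − d days at the second rate.
€1,517,000 × [2.9%·d + 1.4%·(365−d)] / 365 = €41,436.96
Solving gives d = 324, so the new rate took effect on 21 Nov 2029.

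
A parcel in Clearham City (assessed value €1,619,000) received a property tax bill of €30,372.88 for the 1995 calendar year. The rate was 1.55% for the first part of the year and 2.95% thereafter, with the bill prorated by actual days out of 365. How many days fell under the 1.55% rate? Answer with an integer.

Let d = days at the first rate; then 365 − d days at the second rate.
€1,619,000 × [1.55%·d + 2.95%·(365−d)] / 365 = €30,372.88
Solving gives d = 280, so the new rate took effect on 8 October 1995.

280 days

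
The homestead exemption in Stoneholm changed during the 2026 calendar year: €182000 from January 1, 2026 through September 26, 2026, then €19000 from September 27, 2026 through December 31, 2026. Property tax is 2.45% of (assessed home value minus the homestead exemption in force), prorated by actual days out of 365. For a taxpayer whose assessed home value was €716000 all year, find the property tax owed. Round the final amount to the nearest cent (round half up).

January 1 – September 26, 2026: 269 days, exemption €182000 → (€716000 − €182000) × 2.45% × 269/365 = €9641.9918
September 27 – December 31, 2026: 96 days, exemption €19000 → (€716000 − €19000) × 2.45% × 96/365 = €4491.3534
Total = €14133.3452

€14133.35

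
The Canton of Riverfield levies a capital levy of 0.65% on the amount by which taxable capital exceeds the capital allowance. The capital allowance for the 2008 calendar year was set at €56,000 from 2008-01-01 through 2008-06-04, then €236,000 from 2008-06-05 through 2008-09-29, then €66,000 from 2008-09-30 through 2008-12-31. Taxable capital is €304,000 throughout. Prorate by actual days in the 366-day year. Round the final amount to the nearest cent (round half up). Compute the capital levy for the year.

2008-01-01 to 2008-06-04: 156 days, exemption €56,000 → (€304,000 − €56,000) × 0.65% × 156/366 = €687.0820
2008-06-05 to 2008-09-29: 117 days, exemption €236,000 → (€304,000 − €236,000) × 0.65% × 117/366 = €141.2951
2008-09-30 to 2008-12-31: 93 days, exemption €66,000 → (€304,000 − €66,000) × 0.65% × 93/366 = €393.0902
Total = €1,221.4672

€1,221.47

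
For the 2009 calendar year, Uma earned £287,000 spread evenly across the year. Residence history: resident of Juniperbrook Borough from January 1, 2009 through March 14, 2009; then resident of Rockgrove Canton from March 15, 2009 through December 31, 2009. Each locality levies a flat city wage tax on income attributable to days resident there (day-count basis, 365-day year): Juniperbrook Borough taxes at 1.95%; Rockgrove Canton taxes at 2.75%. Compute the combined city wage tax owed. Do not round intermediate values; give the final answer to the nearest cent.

Juniperbrook Borough, January 1 – March 14, 2009: 73 days → £287,000 × 1.95% × 73/365 = £1,119.3000
Rockgrove Canton, March 15 – December 31, 2009: 292 days → £287,000 × 2.75% × 292/365 = £6,314.0000
Total = £7,433.3000

£7,433.30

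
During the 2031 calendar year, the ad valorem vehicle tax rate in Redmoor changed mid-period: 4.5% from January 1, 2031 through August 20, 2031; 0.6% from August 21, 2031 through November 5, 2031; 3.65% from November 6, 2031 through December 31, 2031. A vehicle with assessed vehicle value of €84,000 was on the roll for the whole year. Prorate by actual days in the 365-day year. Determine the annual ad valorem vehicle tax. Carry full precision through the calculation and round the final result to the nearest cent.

January 1 – August 20, 2031: 232 days at 4.5% → €84,000 × 4.5% × 232/365 = €2,402.6301
August 21 – November 5, 2031: 77 days at 0.6% → €84,000 × 0.6% × 77/365 = €106.3233
November 6 – December 31, 2031: 56 days at 3.65% → €84,000 × 3.65% × 56/365 = €470.4000
Total = €2,979.3534

€2,979.35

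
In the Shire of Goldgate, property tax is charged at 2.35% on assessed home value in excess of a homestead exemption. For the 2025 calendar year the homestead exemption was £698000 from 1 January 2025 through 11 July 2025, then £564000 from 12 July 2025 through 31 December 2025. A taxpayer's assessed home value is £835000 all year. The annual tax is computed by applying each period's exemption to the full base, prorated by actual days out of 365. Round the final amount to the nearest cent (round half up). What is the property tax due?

£4712.04

1 January – 11 July 2025: 192 days, exemption £698000 → (£835000 − £698000) × 2.35% × 192/365 = £1693.5452
12 July – 31 December 2025: 173 days, exemption £564000 → (£835000 − £564000) × 2.35% × 173/365 = £3018.4945
Total = £4712.0397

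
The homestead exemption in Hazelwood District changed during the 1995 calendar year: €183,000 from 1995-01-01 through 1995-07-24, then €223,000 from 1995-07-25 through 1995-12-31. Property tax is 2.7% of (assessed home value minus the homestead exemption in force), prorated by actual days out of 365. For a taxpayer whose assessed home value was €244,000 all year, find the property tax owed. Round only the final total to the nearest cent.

1995-01-01 to 1995-07-24: 205 days, exemption €183,000 → (€244,000 − €183,000) × 2.7% × 205/365 = €925.0274
1995-07-25 to 1995-12-31: 160 days, exemption €223,000 → (€244,000 − €223,000) × 2.7% × 160/365 = €248.5479
Total = €1,173.5753

€1,173.58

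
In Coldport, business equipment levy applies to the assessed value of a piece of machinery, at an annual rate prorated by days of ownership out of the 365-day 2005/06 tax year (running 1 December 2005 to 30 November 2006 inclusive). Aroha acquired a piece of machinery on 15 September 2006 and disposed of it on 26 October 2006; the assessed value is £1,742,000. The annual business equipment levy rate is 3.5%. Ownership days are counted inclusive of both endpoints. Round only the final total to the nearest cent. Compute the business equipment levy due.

£7,015.73

Days held (15 September – 26 October 2006): 42 out of 365
Tax = £1,742,000 × 3.5% × 42/365 = £7,015.7260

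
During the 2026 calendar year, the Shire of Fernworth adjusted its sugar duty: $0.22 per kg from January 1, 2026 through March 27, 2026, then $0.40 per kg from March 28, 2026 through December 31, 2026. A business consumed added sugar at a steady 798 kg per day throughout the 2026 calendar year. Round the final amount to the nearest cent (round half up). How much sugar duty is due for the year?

January 1 – March 27, 2026: 86 days × 798 kg/day = 68,628 kg at $0.22/kg → $15,098.16
March 28 – December 31, 2026: 279 days × 798 kg/day = 222,642 kg at $0.40/kg → $89,056.80

$104,154.96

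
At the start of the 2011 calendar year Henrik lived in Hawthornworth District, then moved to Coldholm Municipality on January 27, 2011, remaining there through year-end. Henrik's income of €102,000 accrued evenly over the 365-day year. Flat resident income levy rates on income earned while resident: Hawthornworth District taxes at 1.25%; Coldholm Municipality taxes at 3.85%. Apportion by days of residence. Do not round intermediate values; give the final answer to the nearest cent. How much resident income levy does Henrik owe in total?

€3,738.09

Hawthornworth District, January 1 – January 26, 2011: 26 days → €102,000 × 1.25% × 26/365 = €90.8219
Coldholm Municipality, January 27 – December 31, 2011: 339 days → €102,000 × 3.85% × 339/365 = €3,647.2685
Total = €3,738.0904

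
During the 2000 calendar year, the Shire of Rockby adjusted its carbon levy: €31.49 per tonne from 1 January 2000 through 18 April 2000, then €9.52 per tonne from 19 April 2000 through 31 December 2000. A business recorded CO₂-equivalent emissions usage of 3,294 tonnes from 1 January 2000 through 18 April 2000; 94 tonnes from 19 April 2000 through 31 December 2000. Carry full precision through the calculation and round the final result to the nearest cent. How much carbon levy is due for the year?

1 January – 18 April 2000: 3,294 tonnes at €31.49/tonne → €103,728.06
19 April – 31 December 2000: 94 tonnes at €9.52/tonne → €894.88

€104,622.94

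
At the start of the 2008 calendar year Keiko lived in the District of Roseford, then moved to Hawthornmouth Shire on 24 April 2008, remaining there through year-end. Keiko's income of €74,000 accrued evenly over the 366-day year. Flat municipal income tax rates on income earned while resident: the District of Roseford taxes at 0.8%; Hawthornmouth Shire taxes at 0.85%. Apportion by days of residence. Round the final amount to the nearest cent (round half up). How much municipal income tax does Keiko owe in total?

€617.48

The District of Roseford, 1 January – 23 April 2008: 114 days → €74,000 × 0.8% × 114/366 = €184.3934
Hawthornmouth Shire, 24 April – 31 December 2008: 252 days → €74,000 × 0.85% × 252/366 = €433.0820
Total = €617.4754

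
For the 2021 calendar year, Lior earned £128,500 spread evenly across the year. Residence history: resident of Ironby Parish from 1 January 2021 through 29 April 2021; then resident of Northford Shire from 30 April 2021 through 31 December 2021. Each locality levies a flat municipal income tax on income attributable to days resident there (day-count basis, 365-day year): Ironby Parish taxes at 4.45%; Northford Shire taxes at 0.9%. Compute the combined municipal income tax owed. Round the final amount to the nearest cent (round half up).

£2,643.76

Ironby Parish, 1 January – 29 April 2021: 119 days → £128,500 × 4.45% × 119/365 = £1,864.3062
Northford Shire, 30 April – 31 December 2021: 246 days → £128,500 × 0.9% × 246/365 = £779.4493
Total = £2,643.7555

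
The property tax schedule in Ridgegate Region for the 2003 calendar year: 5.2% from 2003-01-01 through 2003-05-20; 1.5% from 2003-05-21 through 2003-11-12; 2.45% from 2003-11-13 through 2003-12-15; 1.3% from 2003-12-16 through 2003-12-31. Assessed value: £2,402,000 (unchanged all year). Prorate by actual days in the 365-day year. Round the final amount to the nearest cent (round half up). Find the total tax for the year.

2003-01-01 to 2003-05-20: 140 days at 5.2% → £2,402,000 × 5.2% × 140/365 = £47,908.3836
2003-05-21 to 2003-11-12: 176 days at 1.5% → £2,402,000 × 1.5% × 176/365 = £17,373.3699
2003-11-13 to 2003-12-15: 33 days at 2.45% → £2,402,000 × 2.45% × 33/365 = £5,320.5945
2003-12-16 to 2003-12-31: 16 days at 1.3% → £2,402,000 × 1.3% × 16/365 = £1,368.8110
Total = £71,971.1589

£71,971.16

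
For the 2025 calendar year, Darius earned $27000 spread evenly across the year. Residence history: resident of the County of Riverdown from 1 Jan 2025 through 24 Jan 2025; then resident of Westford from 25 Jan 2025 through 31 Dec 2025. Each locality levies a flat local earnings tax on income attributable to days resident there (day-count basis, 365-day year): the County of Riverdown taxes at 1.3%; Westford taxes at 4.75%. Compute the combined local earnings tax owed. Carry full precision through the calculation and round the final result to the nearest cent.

The County of Riverdown, 1 Jan – 24 Jan 2025: 24 days → $27000 × 1.3% × 24/365 = $23.0795
Westford, 25 Jan – 31 Dec 2025: 341 days → $27000 × 4.75% × 341/365 = $1198.1712
Total = $1221.2507

$1221.25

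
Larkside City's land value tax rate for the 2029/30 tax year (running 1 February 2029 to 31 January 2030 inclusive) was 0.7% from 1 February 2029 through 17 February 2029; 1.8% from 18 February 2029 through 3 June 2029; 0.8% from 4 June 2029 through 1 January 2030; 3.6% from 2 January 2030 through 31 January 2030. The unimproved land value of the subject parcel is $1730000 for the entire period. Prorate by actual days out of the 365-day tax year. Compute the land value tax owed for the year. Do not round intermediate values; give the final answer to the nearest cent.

1 February – 17 February 2029: 17 days at 0.7% → $1730000 × 0.7% × 17/365 = $564.0274
18 February – 3 June 2029: 106 days at 1.8% → $1730000 × 1.8% × 106/365 = $9043.3973
4 June 2029 – 1 January 2030: 212 days at 0.8% → $1730000 × 0.8% × 212/365 = $8038.5753
2 January – 31 January 2030: 30 days at 3.6% → $1730000 × 3.6% × 30/365 = $5118.9041
Total = $22764.9041

$22764.90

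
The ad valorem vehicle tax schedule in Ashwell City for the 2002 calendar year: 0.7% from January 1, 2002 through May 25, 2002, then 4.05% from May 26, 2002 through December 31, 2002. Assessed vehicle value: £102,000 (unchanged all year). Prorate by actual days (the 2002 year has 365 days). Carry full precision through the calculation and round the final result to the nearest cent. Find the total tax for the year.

£2,773.56

January 1 – May 25, 2002: 145 days at 0.7% → £102,000 × 0.7% × 145/365 = £283.6438
May 26 – December 31, 2002: 220 days at 4.05% → £102,000 × 4.05% × 220/365 = £2,489.9178
Total = £2,773.5616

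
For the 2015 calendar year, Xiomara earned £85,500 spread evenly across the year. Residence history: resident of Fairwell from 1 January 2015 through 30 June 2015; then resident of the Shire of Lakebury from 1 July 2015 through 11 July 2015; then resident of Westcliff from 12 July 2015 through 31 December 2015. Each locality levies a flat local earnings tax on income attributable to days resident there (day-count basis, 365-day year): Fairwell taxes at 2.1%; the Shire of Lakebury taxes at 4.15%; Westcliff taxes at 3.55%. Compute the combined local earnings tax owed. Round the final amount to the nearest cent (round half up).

£2,435.93

Fairwell, 1 January – 30 June 2015: 181 days → £85,500 × 2.1% × 181/365 = £890.3712
The Shire of Lakebury, 1 July – 11 July 2015: 11 days → £85,500 × 4.15% × 11/365 = £106.9336
Westcliff, 12 July – 31 December 2015: 173 days → £85,500 × 3.55% × 173/365 = £1,438.6253
Total = £2,435.9301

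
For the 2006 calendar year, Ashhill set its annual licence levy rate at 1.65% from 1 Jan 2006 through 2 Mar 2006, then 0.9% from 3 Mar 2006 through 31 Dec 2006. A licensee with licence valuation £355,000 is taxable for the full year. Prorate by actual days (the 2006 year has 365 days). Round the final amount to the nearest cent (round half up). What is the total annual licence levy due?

£3,639.97

1 Jan – 2 Mar 2006: 61 days at 1.65% → £355,000 × 1.65% × 61/365 = £978.9247
3 Mar – 31 Dec 2006: 304 days at 0.9% → £355,000 × 0.9% × 304/365 = £2,661.0411
Total = £3,639.9658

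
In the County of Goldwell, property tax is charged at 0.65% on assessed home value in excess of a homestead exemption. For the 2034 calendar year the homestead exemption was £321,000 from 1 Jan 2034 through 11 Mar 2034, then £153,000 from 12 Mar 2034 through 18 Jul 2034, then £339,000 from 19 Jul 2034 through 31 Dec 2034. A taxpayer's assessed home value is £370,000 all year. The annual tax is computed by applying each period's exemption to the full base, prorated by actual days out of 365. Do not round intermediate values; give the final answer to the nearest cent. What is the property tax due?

£651.23

1 Jan – 11 Mar 2034: 70 days, exemption £321,000 → (£370,000 − £321,000) × 0.65% × 70/365 = £61.0822
12 Mar – 18 Jul 2034: 129 days, exemption £153,000 → (£370,000 − £153,000) × 0.65% × 129/365 = £498.5055
19 Jul – 31 Dec 2034: 166 days, exemption £339,000 → (£370,000 − £339,000) × 0.65% × 166/365 = £91.6411
Total = £651.2288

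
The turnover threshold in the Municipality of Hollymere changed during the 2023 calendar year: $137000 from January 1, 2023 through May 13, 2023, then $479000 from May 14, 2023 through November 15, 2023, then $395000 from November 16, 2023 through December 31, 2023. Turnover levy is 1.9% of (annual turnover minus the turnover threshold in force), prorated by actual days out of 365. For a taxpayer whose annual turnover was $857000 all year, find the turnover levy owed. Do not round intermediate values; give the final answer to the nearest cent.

January 1 – May 13, 2023: 133 days, exemption $137000 → ($857000 − $137000) × 1.9% × 133/365 = $4984.7671
May 14 – November 15, 2023: 186 days, exemption $479000 → ($857000 − $479000) × 1.9% × 186/365 = $3659.8685
November 16 – December 31, 2023: 46 days, exemption $395000 → ($857000 − $395000) × 1.9% × 46/365 = $1106.2685
Total = $9750.9041

$9750.90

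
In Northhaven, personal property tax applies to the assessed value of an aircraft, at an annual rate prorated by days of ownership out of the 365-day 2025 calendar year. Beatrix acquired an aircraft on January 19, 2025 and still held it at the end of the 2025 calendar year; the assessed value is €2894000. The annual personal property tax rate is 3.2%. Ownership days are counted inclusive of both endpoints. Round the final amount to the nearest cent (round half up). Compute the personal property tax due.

€88041.03

Days held (January 19 – December 31, 2025): 347 out of 365
Tax = €2894000 × 3.2% × 347/365 = €88041.0301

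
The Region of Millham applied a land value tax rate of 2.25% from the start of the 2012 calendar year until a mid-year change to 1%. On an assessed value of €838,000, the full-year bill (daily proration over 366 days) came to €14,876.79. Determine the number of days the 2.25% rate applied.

227 days

Let d = days at the first rate; then 366 − d days at the second rate.
€838,000 × [2.25%·d + 1%·(366−d)] / 366 = €14,876.79
Solving gives d = 227, so the new rate took effect on 15 Aug 2012.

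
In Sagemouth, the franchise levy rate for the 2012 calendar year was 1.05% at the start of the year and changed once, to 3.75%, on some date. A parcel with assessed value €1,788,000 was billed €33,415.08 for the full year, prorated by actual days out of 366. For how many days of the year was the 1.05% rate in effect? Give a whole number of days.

Let d = days at the first rate; then 366 − d days at the second rate.
€1,788,000 × [1.05%·d + 3.75%·(366−d)] / 366 = €33,415.08
Solving gives d = 255, so the new rate took effect on 12 September 2012.

255 days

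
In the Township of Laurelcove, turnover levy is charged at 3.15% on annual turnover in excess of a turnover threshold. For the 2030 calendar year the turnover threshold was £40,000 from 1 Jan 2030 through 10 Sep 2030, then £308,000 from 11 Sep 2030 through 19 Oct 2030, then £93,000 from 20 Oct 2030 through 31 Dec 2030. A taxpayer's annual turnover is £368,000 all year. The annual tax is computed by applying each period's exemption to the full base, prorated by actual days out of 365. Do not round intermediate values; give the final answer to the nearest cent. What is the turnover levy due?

£9,096.08

1 Jan – 10 Sep 2030: 253 days, exemption £40,000 → (£368,000 − £40,000) × 3.15% × 253/365 = £7,161.6329
11 Sep – 19 Oct 2030: 39 days, exemption £308,000 → (£368,000 − £308,000) × 3.15% × 39/365 = £201.9452
20 Oct – 31 Dec 2030: 73 days, exemption £93,000 → (£368,000 − £93,000) × 3.15% × 73/365 = £1,732.5000
Total = £9,096.0781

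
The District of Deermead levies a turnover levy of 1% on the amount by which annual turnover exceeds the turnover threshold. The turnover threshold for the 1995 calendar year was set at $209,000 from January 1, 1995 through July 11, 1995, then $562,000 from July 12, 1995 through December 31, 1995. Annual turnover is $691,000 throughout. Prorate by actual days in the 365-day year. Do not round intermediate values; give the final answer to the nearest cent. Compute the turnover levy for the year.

January 1 – July 11, 1995: 192 days, exemption $209,000 → ($691,000 − $209,000) × 1% × 192/365 = $2,535.4521
July 12 – December 31, 1995: 173 days, exemption $562,000 → ($691,000 − $562,000) × 1% × 173/365 = $611.4247
Total = $3,146.8767

$3,146.88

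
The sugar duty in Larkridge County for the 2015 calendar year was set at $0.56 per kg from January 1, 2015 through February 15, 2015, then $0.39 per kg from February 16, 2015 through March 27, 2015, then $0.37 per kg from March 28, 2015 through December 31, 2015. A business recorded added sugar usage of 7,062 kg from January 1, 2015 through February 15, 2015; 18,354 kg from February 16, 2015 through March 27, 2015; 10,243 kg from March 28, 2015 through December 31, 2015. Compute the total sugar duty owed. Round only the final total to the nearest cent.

$14,902.69

January 1 – February 15, 2015: 7,062 kg at $0.56/kg → $3,954.72
February 16 – March 27, 2015: 18,354 kg at $0.39/kg → $7,158.06
March 28 – December 31, 2015: 10,243 kg at $0.37/kg → $3,789.91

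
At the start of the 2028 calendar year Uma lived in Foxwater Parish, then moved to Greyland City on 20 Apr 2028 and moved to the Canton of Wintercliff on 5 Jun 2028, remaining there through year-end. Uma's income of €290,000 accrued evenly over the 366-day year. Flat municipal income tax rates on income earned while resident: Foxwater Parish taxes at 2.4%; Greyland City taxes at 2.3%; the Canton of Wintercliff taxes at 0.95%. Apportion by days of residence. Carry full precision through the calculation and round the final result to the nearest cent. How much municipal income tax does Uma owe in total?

Foxwater Parish, 1 Jan – 19 Apr 2028: 110 days → €290,000 × 2.4% × 110/366 = €2,091.8033
Greyland City, 20 Apr – 4 Jun 2028: 46 days → €290,000 × 2.3% × 46/366 = €838.3060
The Canton of Wintercliff, 5 Jun – 31 Dec 2028: 210 days → €290,000 × 0.95% × 210/366 = €1,580.7377
Total = €4,510.8470

€4,510.85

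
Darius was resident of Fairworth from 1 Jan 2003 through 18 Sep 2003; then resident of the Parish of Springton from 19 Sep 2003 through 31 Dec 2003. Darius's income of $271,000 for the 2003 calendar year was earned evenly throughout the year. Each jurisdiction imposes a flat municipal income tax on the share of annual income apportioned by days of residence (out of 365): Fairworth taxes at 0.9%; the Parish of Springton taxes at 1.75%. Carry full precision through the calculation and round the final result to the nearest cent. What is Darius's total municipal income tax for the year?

$3,095.34

Fairworth, 1 Jan – 18 Sep 2003: 261 days → $271,000 × 0.9% × 261/365 = $1,744.0521
The Parish of Springton, 19 Sep – 31 Dec 2003: 104 days → $271,000 × 1.75% × 104/365 = $1,351.2877
Total = $3,095.3397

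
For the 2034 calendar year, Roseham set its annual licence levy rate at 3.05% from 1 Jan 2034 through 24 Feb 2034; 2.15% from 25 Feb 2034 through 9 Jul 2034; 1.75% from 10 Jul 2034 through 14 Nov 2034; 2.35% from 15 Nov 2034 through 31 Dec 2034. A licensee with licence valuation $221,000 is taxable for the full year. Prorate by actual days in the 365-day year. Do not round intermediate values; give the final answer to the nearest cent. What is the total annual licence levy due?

$4,798.12

1 Jan – 24 Feb 2034: 55 days at 3.05% → $221,000 × 3.05% × 55/365 = $1,015.6918
25 Feb – 9 Jul 2034: 135 days at 2.15% → $221,000 × 2.15% × 135/365 = $1,757.4041
10 Jul – 14 Nov 2034: 128 days at 1.75% → $221,000 × 1.75% × 128/365 = $1,356.2740
15 Nov – 31 Dec 2034: 47 days at 2.35% → $221,000 × 2.35% × 47/365 = $668.7521
Total = $4,798.1219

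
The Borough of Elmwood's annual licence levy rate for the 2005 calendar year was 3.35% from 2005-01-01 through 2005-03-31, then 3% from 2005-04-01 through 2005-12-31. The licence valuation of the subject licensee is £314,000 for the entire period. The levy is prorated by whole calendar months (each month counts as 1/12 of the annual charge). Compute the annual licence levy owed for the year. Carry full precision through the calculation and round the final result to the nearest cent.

£9,694.75

2005-01-01 to 2005-03-31: 3 months at 3.35% → £314,000 × 3.35% × 3/12 = £2,629.7500
2005-04-01 to 2005-12-31: 9 months at 3% → £314,000 × 3% × 9/12 = £7,065.0000
Total = £9,694.7500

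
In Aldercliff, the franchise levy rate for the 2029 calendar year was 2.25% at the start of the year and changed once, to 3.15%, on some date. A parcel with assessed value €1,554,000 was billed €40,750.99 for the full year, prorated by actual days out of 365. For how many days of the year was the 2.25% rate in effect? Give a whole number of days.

Let d = days at the first rate; then 365 − d days at the second rate.
€1,554,000 × [2.25%·d + 3.15%·(365−d)] / 365 = €40,750.99
Solving gives d = 214, so the new rate took effect on 3 August 2029.

214 days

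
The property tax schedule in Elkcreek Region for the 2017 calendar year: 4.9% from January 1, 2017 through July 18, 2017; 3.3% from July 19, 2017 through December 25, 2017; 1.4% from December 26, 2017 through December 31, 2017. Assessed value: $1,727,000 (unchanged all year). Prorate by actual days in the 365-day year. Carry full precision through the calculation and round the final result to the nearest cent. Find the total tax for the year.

$71,516.73

January 1 – July 18, 2017: 199 days at 4.9% → $1,727,000 × 4.9% × 199/365 = $46,136.9233
July 19 – December 25, 2017: 160 days at 3.3% → $1,727,000 × 3.3% × 160/365 = $24,982.3562
December 26 – December 31, 2017: 6 days at 1.4% → $1,727,000 × 1.4% × 6/365 = $397.4466
Total = $71,516.7260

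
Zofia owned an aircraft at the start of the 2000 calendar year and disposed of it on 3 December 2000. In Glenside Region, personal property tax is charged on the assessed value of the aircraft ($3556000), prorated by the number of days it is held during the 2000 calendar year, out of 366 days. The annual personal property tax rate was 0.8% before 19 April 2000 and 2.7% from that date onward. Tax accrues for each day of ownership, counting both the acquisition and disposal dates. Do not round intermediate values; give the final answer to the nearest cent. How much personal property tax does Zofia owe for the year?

1 January – 18 April 2000: 109 days at 0.8% → $3556000 × 0.8% × 109/366 = $8472.2186
19 April – 3 December 2000: 229 days at 2.7% → $3556000 × 2.7% × 229/366 = $60073.0820
Total = $68545.3005

$68545.30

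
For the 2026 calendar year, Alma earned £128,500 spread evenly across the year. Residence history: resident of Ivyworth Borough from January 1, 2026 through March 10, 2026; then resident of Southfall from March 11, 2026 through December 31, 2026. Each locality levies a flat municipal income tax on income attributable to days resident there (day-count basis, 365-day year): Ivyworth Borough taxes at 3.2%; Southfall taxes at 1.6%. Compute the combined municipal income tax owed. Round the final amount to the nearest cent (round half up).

£2,444.67

Ivyworth Borough, January 1 – March 10, 2026: 69 days → £128,500 × 3.2% × 69/365 = £777.3370
Southfall, March 11 – December 31, 2026: 296 days → £128,500 × 1.6% × 296/365 = £1,667.3315
Total = £2,444.6685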